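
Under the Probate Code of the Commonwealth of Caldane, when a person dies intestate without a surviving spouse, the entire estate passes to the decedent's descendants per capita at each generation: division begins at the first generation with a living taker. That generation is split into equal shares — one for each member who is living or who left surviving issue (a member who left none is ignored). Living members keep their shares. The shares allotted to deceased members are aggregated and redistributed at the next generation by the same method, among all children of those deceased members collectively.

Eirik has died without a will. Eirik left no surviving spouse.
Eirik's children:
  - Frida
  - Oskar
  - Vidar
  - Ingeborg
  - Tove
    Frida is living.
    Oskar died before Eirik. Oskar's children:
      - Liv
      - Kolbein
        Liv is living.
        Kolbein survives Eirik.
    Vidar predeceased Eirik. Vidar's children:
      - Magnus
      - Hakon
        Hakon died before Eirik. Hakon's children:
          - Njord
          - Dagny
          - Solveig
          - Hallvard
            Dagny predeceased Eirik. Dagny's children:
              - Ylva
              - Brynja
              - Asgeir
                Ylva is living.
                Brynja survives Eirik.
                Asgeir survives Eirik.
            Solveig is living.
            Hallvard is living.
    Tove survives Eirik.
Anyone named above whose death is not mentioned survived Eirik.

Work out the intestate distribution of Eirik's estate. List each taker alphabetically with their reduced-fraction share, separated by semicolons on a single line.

Asgeir 1/120; Brynja 1/120; Frida 1/5; Hallvard 1/40; Ingeborg 1/5; Kolbein 1/10; Liv 1/10; Magnus 1/10; Njord 1/40; Solveig 1/40; Tove 1/5; Ylva 1/120

There is no surviving spouse, so the entire estate passes to Eirik's descendants per capita at each generation.
At generation 1 (Frida, Oskar, Vidar, Ingeborg, Tove) there are 5 shares of (1)/5 = 1/5 each.
Living: Frida, Ingeborg, and Tove — each takes 1/5.
Deceased: Oskar and Vidar. Their combined 2/5 is pooled and carried to generation 2.
At generation 2 (Liv, Kolbein, Magnus, Hakon) there are 4 shares of (2/5)/4 = 1/10 each.
Living: Liv, Kolbein, and Magnus — each takes 1/10.
Deceased: Hakon. That 1/10 share is carried to generation 3.
At generation 3 (Njord, Dagny, Solveig, Hallvard) there are 4 shares of (1/10)/4 = 1/40 each.
Living: Njord, Solveig, and Hallvard — each takes 1/40.
Deceased: Dagny. That 1/40 share is carried to generation 4.
At generation 4 (Ylva, Brynja, Asgeir) there are 3 shares of (1/40)/3 = 1/120 each.
Living: Ylva, Brynja, and Asgeir — each takes 1/120.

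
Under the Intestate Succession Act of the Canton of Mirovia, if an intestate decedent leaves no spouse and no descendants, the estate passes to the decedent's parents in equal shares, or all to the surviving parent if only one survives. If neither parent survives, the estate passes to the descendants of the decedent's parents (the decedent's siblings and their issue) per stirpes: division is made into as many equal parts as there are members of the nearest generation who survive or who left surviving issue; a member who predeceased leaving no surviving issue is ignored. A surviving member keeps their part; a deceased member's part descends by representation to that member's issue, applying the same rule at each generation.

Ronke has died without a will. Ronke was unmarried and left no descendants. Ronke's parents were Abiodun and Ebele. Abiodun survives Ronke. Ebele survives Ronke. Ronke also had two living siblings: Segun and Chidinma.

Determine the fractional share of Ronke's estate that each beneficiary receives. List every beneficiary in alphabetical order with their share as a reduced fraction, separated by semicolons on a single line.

Abiodun 1/2; Ebele 1/2

Both parents survive, so Abiodun and Ebele each take 1/2. The siblings take nothing because a surviving parent has priority.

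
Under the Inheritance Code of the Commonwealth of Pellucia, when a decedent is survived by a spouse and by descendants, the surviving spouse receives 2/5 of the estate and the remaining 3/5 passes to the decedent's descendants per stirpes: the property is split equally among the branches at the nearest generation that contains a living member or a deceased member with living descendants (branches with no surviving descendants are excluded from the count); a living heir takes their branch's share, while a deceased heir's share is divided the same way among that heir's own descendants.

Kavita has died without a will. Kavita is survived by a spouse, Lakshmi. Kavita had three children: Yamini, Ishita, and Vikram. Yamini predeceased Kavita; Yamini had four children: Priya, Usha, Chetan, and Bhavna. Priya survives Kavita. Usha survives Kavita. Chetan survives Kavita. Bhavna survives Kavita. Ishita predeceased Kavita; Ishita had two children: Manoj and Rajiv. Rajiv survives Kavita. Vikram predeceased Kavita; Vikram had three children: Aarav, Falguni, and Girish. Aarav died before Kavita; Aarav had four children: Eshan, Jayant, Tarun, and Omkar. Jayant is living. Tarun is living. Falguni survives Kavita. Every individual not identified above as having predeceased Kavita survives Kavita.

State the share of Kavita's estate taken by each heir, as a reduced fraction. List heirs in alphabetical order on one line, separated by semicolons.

Bhavna 1/20; Chetan 1/20; Eshan 1/60; Falguni 1/15; Girish 1/15; Jayant 1/60; Lakshmi 2/5; Manoj 1/10; Omkar 1/60; Priya 1/20; Rajiv 1/10; Tarun 1/60; Usha 1/20

Lakshmi, as surviving spouse, takes 2/5.
The remaining 3/5 passes to Kavita's descendants per stirpes.
The 3/5 is divided into 3 equal shares of 1/5 among Yamini, Ishita, Vikram.
Yamini predeceased; the 1/5 allotted to Yamini's branch passes to Yamini's issue by representation.
The 1/5 is divided into 4 equal shares of 1/20 among Priya, Usha, Chetan, Bhavna.
Priya is living and takes 1/20.
Usha is living and takes 1/20.
Chetan is living and takes 1/20.
Bhavna is living and takes 1/20.
Ishita predeceased; the 1/5 allotted to Ishita's branch passes to Ishita's issue by representation.
The 1/5 is divided into 2 equal shares of 1/10 among Manoj, Rajiv.
Manoj is living and takes 1/10.
Rajiv is living and takes 1/10.
Vikram predeceased; the 1/5 allotted to Vikram's branch passes to Vikram's issue by representation.
The 1/5 is divided into 3 equal shares of 1/15 among Aarav, Falguni, Girish.
Aarav predeceased; the 1/15 allotted to Aarav's branch passes to Aarav's issue by representation.
The 1/15 is divided into 4 equal shares of 1/60 among Eshan, Jayant, Tarun, Omkar.
Eshan is living and takes 1/60.
Jayant is living and takes 1/60.
Tarun is living and takes 1/60.
Omkar is living and takes 1/60.
Falguni is living and takes 1/15.
Girish is living and takes 1/15.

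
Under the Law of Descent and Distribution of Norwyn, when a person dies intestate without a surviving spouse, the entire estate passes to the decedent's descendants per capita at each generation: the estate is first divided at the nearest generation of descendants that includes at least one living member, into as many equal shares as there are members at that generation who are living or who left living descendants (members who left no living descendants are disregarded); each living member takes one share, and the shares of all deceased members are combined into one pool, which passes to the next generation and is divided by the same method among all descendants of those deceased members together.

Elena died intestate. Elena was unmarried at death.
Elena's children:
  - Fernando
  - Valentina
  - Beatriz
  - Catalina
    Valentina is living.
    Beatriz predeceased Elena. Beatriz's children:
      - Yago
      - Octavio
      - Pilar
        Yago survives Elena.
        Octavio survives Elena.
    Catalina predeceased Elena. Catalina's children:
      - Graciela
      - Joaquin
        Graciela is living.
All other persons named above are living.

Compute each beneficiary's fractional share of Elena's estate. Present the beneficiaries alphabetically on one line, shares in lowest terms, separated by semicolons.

There is no surviving spouse, so the entire estate passes to Elena's descendants per capita at each generation.
At generation 1 (Fernando, Valentina, Beatriz, Catalina) there are 4 shares of (1)/4 = 1/4 each.
Living: Fernando and Valentina — each takes 1/4.
Deceased: Beatriz and Catalina. Their combined 1/2 is pooled and carried to generation 2.
At generation 2 (Yago, Octavio, Pilar, Graciela, Joaquin) there are 5 shares of (1/2)/5 = 1/10 each.
Living: Yago, Octavio, Pilar, Graciela, and Joaquin — each takes 1/10.

Fernando 1/4; Graciela 1/10; Joaquin 1/10; Octavio 1/10; Pilar 1/10; Valentina 1/4; Yago 1/10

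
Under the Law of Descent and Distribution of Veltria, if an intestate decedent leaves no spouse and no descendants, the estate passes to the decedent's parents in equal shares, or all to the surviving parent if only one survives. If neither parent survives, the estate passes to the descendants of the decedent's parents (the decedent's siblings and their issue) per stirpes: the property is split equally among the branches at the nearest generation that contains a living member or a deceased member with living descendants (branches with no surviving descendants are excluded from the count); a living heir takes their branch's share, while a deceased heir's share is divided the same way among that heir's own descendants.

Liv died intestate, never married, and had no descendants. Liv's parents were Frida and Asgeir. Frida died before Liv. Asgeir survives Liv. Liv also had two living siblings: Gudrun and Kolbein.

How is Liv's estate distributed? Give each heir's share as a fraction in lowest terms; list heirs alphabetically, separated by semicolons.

Asgeir 1

Only one parent, Asgeir, survives, so Asgeir takes the entire estate. The siblings take nothing because a surviving parent has priority.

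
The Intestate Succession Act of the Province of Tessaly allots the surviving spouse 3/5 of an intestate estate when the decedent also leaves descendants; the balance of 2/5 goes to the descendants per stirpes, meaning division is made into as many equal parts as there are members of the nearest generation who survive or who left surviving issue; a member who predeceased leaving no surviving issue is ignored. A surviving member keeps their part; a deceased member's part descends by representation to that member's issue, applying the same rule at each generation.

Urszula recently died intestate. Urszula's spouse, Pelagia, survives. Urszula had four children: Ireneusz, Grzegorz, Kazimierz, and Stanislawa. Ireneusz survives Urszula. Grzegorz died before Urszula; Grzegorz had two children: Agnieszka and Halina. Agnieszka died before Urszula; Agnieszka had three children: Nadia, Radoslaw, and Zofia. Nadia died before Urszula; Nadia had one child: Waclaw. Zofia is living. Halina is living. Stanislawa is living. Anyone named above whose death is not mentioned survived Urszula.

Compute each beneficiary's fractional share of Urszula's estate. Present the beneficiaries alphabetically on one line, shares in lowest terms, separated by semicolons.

Pelagia, as surviving spouse, takes 3/5.
The remaining 2/5 passes to Urszula's descendants per stirpes.
The 2/5 is divided into 4 equal shares of 1/10 among Ireneusz, Grzegorz, Kazimierz, Stanislawa.
Ireneusz is living and takes 1/10.
Grzegorz predeceased; the 1/10 allotted to Grzegorz's branch passes to Grzegorz's issue by representation.
The 1/10 is divided into 2 equal shares of 1/20 among Agnieszka, Halina.
Agnieszka predeceased; the 1/20 allotted to Agnieszka's branch passes to Agnieszka's issue by representation.
The 1/20 is divided into 3 equal shares of 1/60 among Nadia, Radoslaw, Zofia.
Nadia predeceased; the 1/60 allotted to Nadia's branch passes to Nadia's issue by representation.
Waclaw is the sole taker at this level and receives the full 1/60.
Radoslaw is living and takes 1/60.
Zofia is living and takes 1/60.
Halina is living and takes 1/20.
Kazimierz is living and takes 1/10.
Stanislawa is living and takes 1/10.

Halina 1/20; Ireneusz 1/10; Kazimierz 1/10; Pelagia 3/5; Radoslaw 1/60; Stanislawa 1/10; Waclaw 1/60; Zofia 1/60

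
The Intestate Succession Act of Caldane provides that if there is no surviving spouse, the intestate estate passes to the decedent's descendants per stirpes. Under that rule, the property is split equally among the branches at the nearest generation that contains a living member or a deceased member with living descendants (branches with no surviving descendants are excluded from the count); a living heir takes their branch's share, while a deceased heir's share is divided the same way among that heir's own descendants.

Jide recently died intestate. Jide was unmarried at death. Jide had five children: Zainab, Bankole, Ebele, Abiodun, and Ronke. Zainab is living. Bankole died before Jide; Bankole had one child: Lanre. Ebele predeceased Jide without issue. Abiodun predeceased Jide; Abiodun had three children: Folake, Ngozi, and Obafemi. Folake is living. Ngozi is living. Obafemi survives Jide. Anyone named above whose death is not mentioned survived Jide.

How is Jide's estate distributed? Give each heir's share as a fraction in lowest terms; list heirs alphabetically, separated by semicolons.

Folake 1/12; Lanre 1/4; Ngozi 1/12; Obafemi 1/12; Ronke 1/4; Zainab 1/4

There is no surviving spouse, so the entire estate passes to Jide's descendants per stirpes.
Ebele left no surviving issue, so that branch lapses and is disregarded.
The estate is divided into 4 equal shares of 1/4 among Zainab, Bankole, Abiodun, Ronke.
Zainab is living and takes 1/4.
Bankole predeceased; the 1/4 allotted to Bankole's branch passes to Bankole's issue by representation.
Lanre is the sole taker at this level and receives the full 1/4.
Abiodun predeceased; the 1/4 allotted to Abiodun's branch passes to Abiodun's issue by representation.
The 1/4 is divided into 3 equal shares of 1/12 among Folake, Ngozi, Obafemi.
Folake is living and takes 1/12.
Ngozi is living and takes 1/12.
Obafemi is living and takes 1/12.
Ronke is living and takes 1/4.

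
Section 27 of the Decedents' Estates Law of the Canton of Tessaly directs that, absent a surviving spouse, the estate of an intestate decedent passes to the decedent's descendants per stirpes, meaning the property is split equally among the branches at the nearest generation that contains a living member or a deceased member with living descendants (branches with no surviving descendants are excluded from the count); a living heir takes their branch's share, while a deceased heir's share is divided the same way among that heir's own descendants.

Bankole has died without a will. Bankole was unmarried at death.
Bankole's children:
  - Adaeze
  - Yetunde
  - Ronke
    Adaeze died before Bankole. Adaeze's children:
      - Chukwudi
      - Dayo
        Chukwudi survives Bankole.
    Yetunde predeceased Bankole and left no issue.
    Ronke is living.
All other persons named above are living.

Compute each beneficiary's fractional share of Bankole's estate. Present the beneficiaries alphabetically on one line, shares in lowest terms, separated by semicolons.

There is no surviving spouse, so the entire estate passes to Bankole's descendants per stirpes.
Yetunde left no surviving issue, so that branch lapses and is disregarded.
The estate is divided into 2 equal shares of 1/2 among Adaeze, Ronke.
Adaeze predeceased; the 1/2 allotted to Adaeze's branch passes to Adaeze's issue by representation.
The 1/2 is divided into 2 equal shares of 1/4 among Chukwudi, Dayo.
Chukwudi is living and takes 1/4.
Dayo is living and takes 1/4.
Ronke is living and takes 1/2.

Chukwudi 1/4; Dayo 1/4; Ronke 1/2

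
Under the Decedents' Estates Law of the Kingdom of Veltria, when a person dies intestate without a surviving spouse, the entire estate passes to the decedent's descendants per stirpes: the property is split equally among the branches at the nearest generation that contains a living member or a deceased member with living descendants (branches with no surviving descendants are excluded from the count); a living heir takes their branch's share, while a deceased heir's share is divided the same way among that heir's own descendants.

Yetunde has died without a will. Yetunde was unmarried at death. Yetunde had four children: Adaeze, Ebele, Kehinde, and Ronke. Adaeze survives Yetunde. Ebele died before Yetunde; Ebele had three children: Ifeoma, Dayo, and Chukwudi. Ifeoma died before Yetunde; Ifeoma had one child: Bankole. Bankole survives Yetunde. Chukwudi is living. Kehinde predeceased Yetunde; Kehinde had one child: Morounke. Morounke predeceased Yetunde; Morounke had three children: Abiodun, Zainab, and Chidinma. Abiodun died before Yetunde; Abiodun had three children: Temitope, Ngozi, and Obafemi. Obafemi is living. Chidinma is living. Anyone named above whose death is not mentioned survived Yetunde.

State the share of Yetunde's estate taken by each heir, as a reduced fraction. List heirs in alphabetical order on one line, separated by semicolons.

There is no surviving spouse, so the entire estate passes to Yetunde's descendants per stirpes.
The estate is divided into 4 equal shares of 1/4 among Adaeze, Ebele, Kehinde, Ronke.
Adaeze is living and takes 1/4.
Ebele predeceased; the 1/4 allotted to Ebele's branch passes to Ebele's issue by representation.
The 1/4 is divided into 3 equal shares of 1/12 among Ifeoma, Dayo, Chukwudi.
Ifeoma predeceased; the 1/12 allotted to Ifeoma's branch passes to Ifeoma's issue by representation.
Bankole is the sole taker at this level and receives the full 1/12.
Dayo is living and takes 1/12.
Chukwudi is living and takes 1/12.
Kehinde predeceased; the 1/4 allotted to Kehinde's branch passes to Kehinde's issue by representation.
Morounke's line is the sole branch at this level, so the full 1/4 passes to Morounke's issue by representation.
The 1/4 is divided into 3 equal shares of 1/12 among Abiodun, Zainab, Chidinma.
Abiodun predeceased; the 1/12 allotted to Abiodun's branch passes to Abiodun's issue by representation.
The 1/12 is divided into 3 equal shares of 1/36 among Temitope, Ngozi, Obafemi.
Temitope is living and takes 1/36.
Ngozi is living and takes 1/36.
Obafemi is living and takes 1/36.
Zainab is living and takes 1/12.
Chidinma is living and takes 1/12.
Ronke is living and takes 1/4.

Adaeze 1/4; Bankole 1/12; Chidinma 1/12; Chukwudi 1/12; Dayo 1/12; Ngozi 1/36; Obafemi 1/36; Ronke 1/4; Temitope 1/36; Zainab 1/12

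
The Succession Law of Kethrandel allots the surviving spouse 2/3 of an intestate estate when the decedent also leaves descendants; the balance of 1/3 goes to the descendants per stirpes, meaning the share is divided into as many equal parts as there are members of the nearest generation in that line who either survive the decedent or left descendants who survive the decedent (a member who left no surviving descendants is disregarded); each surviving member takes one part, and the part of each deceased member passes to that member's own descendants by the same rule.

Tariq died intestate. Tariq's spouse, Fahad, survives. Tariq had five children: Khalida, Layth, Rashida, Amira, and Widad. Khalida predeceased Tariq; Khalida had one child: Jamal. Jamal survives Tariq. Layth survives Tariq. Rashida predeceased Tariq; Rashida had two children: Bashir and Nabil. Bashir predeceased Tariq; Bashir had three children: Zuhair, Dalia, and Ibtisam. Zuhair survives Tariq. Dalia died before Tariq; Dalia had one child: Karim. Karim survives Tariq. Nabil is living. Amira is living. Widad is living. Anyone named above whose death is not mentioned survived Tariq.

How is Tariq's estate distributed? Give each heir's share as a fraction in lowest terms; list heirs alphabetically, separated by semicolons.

Amira 1/15; Fahad 2/3; Ibtisam 1/90; Jamal 1/15; Karim 1/90; Layth 1/15; Nabil 1/30; Widad 1/15; Zuhair 1/90

Fahad, as surviving spouse, takes 2/3.
The remaining 1/3 passes to Tariq's descendants per stirpes.
The 1/3 is divided into 5 equal shares of 1/15 among Khalida, Layth, Rashida, Amira, Widad.
Khalida predeceased; the 1/15 allotted to Khalida's branch passes to Khalida's issue by representation.
Jamal is the sole taker at this level and receives the full 1/15.
Layth is living and takes 1/15.
Rashida predeceased; the 1/15 allotted to Rashida's branch passes to Rashida's issue by representation.
The 1/15 is divided into 2 equal shares of 1/30 among Bashir, Nabil.
Bashir predeceased; the 1/30 allotted to Bashir's branch passes to Bashir's issue by representation.
The 1/30 is divided into 3 equal shares of 1/90 among Zuhair, Dalia, Ibtisam.
Zuhair is living and takes 1/90.
Dalia predeceased; the 1/90 allotted to Dalia's branch passes to Dalia's issue by representation.
Karim is the sole taker at this level and receives the full 1/90.
Ibtisam is living and takes 1/90.
Nabil is living and takes 1/30.
Amira is living and takes 1/15.
Widad is living and takes 1/15.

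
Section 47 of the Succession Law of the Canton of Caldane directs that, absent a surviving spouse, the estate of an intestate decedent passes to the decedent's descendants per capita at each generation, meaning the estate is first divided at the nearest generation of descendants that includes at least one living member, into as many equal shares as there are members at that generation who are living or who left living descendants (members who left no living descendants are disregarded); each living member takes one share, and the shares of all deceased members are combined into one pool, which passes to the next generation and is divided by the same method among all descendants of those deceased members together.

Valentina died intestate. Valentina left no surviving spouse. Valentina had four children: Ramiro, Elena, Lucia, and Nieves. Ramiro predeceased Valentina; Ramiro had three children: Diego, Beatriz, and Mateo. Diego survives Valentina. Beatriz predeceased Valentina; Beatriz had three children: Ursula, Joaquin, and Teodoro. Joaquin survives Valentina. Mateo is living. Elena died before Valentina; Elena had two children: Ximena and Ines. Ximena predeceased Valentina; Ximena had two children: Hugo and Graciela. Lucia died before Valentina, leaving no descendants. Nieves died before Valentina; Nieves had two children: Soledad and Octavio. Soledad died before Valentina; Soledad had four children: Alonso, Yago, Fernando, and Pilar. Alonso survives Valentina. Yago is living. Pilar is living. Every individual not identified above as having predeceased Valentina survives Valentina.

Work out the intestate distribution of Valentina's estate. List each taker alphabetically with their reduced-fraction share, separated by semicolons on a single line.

Alonso 1/21; Diego 1/7; Fernando 1/21; Graciela 1/21; Hugo 1/21; Ines 1/7; Joaquin 1/21; Mateo 1/7; Octavio 1/7; Pilar 1/21; Teodoro 1/21; Ursula 1/21; Yago 1/21

There is no surviving spouse, so the entire estate passes to Valentina's descendants per capita at each generation.
No one at generation 1 (Ramiro, Elena, Nieves) is living; moving to the next generation.
At generation 2 (Diego, Beatriz, Mateo, Ximena, Ines, Soledad, Octavio) there are 7 shares of (1)/7 = 1/7 each.
Living: Diego, Mateo, Ines, and Octavio — each takes 1/7.
Deceased: Beatriz, Ximena, and Soledad. Their combined 3/7 is pooled and carried to generation 3.
At generation 3 (Ursula, Joaquin, Teodoro, Hugo, Graciela, Alonso, Yago, Fernando, Pilar) there are 9 shares of (3/7)/9 = 1/21 each.
Living: Ursula, Joaquin, Teodoro, Hugo, Graciela, Alonso, Yago, Fernando, and Pilar — each takes 1/21.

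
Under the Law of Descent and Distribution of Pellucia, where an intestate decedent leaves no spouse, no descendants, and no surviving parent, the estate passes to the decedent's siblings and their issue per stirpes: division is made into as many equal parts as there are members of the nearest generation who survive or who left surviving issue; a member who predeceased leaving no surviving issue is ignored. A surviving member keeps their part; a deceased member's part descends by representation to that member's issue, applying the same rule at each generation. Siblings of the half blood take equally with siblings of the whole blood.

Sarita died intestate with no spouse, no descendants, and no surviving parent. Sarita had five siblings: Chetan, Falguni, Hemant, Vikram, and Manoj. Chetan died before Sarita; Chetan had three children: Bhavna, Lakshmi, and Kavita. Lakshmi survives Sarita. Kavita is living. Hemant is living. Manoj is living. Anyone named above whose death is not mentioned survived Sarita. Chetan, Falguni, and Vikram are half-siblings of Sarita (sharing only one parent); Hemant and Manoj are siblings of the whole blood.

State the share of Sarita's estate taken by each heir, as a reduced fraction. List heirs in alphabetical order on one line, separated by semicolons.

Bhavna 1/15; Falguni 1/5; Hemant 1/5; Kavita 1/15; Lakshmi 1/15; Manoj 1/5; Vikram 1/5

No spouse, descendants, or parent survives, so the estate passes to Sarita's siblings per stirpes.
Half-blood and whole-blood siblings take equally under the stated rule.
The estate is divided into 5 equal shares of 1/5 among Chetan, Falguni, Hemant, Vikram, Manoj.
Chetan predeceased; the 1/5 allotted to Chetan's branch passes to Chetan's issue by representation.
The 1/5 is divided into 3 equal shares of 1/15 among Bhavna, Lakshmi, Kavita.
Bhavna is living and takes 1/15.
Lakshmi is living and takes 1/15.
Kavita is living and takes 1/15.
Falguni is living and takes 1/5.
Hemant is living and takes 1/5.
Vikram is living and takes 1/5.
Manoj is living and takes 1/5.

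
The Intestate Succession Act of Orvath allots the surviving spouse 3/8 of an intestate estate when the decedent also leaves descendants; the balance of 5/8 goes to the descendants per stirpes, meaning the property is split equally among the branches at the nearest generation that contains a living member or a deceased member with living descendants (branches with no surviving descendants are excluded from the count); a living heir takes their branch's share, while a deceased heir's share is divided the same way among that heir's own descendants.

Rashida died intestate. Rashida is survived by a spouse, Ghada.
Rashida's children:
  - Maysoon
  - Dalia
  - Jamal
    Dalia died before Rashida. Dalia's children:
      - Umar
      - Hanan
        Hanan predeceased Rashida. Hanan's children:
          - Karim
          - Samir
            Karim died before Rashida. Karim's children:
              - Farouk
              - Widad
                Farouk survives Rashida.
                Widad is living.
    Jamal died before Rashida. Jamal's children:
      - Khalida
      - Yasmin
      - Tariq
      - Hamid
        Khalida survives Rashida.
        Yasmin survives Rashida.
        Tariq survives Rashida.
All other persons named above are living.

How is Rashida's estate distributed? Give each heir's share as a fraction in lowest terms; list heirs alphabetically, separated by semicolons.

Farouk 5/192; Ghada 3/8; Hamid 5/96; Khalida 5/96; Maysoon 5/24; Samir 5/96; Tariq 5/96; Umar 5/48; Widad 5/192; Yasmin 5/96

Ghada, as surviving spouse, takes 3/8.
The remaining 5/8 passes to Rashida's descendants per stirpes.
The 5/8 is divided into 3 equal shares of 5/24 among Maysoon, Dalia, Jamal.
Maysoon is living and takes 5/24.
Dalia predeceased; the 5/24 allotted to Dalia's branch passes to Dalia's issue by representation.
The 5/24 is divided into 2 equal shares of 5/48 among Umar, Hanan.
Umar is living and takes 5/48.
Hanan predeceased; the 5/48 allotted to Hanan's branch passes to Hanan's issue by representation.
The 5/48 is divided into 2 equal shares of 5/96 among Karim, Samir.
Karim predeceased; the 5/96 allotted to Karim's branch passes to Karim's issue by representation.
The 5/96 is divided into 2 equal shares of 5/192 among Farouk, Widad.
Farouk is living and takes 5/192.
Widad is living and takes 5/192.
Samir is living and takes 5/96.
Jamal predeceased; the 5/24 allotted to Jamal's branch passes to Jamal's issue by representation.
The 5/24 is divided into 4 equal shares of 5/96 among Khalida, Yasmin, Tariq, Hamid.
Khalida is living and takes 5/96.
Yasmin is living and takes 5/96.
Tariq is living and takes 5/96.
Hamid is living and takes 5/96.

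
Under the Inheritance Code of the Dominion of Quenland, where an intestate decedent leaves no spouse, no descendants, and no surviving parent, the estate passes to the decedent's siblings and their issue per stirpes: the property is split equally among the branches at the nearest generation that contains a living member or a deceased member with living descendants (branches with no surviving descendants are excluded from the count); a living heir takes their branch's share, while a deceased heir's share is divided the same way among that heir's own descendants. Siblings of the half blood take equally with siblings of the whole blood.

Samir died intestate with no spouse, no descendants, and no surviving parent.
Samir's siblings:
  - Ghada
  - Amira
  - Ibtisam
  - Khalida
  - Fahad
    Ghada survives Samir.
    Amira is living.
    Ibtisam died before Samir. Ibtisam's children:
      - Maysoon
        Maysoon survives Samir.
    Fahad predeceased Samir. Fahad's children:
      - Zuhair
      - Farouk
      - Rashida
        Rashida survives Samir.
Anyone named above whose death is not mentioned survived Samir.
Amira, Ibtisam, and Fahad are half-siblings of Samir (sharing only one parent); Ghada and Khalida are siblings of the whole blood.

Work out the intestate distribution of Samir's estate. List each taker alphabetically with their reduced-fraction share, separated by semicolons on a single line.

Amira 1/5; Farouk 1/15; Ghada 1/5; Khalida 1/5; Maysoon 1/5; Rashida 1/15; Zuhair 1/15

No spouse, descendants, or parent survives, so the estate passes to Samir's siblings per stirpes.
Half-blood and whole-blood siblings take equally under the stated rule.
The estate is divided into 5 equal shares of 1/5 among Ghada, Amira, Ibtisam, Khalida, Fahad.
Ghada is living and takes 1/5.
Amira is living and takes 1/5.
Ibtisam predeceased; the 1/5 allotted to Ibtisam's branch passes to Ibtisam's issue by representation.
Maysoon is the sole taker at this level and receives the full 1/5.
Khalida is living and takes 1/5.
Fahad predeceased; the 1/5 allotted to Fahad's branch passes to Fahad's issue by representation.
The 1/5 is divided into 3 equal shares of 1/15 among Zuhair, Farouk, Rashida.
Zuhair is living and takes 1/15.
Farouk is living and takes 1/15.
Rashida is living and takes 1/15.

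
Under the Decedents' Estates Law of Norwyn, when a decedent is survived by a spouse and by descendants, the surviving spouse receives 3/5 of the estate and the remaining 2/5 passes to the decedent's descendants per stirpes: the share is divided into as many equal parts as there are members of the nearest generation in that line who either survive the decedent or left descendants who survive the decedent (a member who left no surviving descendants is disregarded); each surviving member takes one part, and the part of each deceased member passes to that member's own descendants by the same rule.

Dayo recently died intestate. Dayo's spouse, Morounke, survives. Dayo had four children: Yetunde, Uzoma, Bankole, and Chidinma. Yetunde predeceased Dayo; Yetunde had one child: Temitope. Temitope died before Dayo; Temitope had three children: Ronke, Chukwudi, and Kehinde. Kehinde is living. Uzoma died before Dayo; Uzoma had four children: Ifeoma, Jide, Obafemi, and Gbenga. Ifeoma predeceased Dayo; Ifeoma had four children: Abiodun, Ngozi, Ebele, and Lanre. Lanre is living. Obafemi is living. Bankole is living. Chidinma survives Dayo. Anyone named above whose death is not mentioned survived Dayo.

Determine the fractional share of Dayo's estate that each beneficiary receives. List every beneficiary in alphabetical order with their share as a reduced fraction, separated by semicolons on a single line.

Abiodun 1/160; Bankole 1/10; Chidinma 1/10; Chukwudi 1/30; Ebele 1/160; Gbenga 1/40; Jide 1/40; Kehinde 1/30; Lanre 1/160; Morounke 3/5; Ngozi 1/160; Obafemi 1/40; Ronke 1/30

Morounke, as surviving spouse, takes 3/5.
The remaining 2/5 passes to Dayo's descendants per stirpes.
The 2/5 is divided into 4 equal shares of 1/10 among Yetunde, Uzoma, Bankole, Chidinma.
Yetunde predeceased; the 1/10 allotted to Yetunde's branch passes to Yetunde's issue by representation.
Temitope's line is the sole branch at this level, so the full 1/10 passes to Temitope's issue by representation.
The 1/10 is divided into 3 equal shares of 1/30 among Ronke, Chukwudi, Kehinde.
Ronke is living and takes 1/30.
Chukwudi is living and takes 1/30.
Kehinde is living and takes 1/30.
Uzoma predeceased; the 1/10 allotted to Uzoma's branch passes to Uzoma's issue by representation.
The 1/10 is divided into 4 equal shares of 1/40 among Ifeoma, Jide, Obafemi, Gbenga.
Ifeoma predeceased; the 1/40 allotted to Ifeoma's branch passes to Ifeoma's issue by representation.
The 1/40 is divided into 4 equal shares of 1/160 among Abiodun, Ngozi, Ebele, Lanre.
Abiodun is living and takes 1/160.
Ngozi is living and takes 1/160.
Ebele is living and takes 1/160.
Lanre is living and takes 1/160.
Jide is living and takes 1/40.
Obafemi is living and takes 1/40.
Gbenga is living and takes 1/40.
Bankole is living and takes 1/10.
Chidinma is living and takes 1/10.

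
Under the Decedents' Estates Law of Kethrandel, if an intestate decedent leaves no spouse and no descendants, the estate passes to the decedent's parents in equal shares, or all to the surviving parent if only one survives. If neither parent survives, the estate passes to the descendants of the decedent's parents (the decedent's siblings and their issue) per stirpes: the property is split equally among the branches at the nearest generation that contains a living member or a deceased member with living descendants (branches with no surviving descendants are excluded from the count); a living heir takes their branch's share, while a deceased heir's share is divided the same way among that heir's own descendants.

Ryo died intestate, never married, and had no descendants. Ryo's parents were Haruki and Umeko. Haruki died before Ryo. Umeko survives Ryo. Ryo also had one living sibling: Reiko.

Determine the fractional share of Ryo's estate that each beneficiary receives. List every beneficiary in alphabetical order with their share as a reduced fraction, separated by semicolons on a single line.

Only one parent, Umeko, survives, so Umeko takes the entire estate. The siblings take nothing because a surviving parent has priority.

Umeko 1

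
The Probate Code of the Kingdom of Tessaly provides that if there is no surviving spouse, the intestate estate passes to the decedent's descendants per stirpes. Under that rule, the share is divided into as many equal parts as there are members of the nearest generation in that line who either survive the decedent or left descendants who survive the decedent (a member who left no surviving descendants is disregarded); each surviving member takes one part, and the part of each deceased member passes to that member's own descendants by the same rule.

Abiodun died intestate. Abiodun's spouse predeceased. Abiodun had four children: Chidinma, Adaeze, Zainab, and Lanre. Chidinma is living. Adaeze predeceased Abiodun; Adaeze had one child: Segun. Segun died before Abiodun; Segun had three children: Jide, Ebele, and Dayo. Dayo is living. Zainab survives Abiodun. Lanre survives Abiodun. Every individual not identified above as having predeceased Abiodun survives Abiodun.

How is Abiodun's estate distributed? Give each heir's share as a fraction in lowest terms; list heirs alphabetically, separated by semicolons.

Chidinma 1/4; Dayo 1/12; Ebele 1/12; Jide 1/12; Lanre 1/4; Zainab 1/4

There is no surviving spouse, so the entire estate passes to Abiodun's descendants per stirpes.
The estate is divided into 4 equal shares of 1/4 among Chidinma, Adaeze, Zainab, Lanre.
Chidinma is living and takes 1/4.
Adaeze predeceased; the 1/4 allotted to Adaeze's branch passes to Adaeze's issue by representation.
Segun's line is the sole branch at this level, so the full 1/4 passes to Segun's issue by representation.
The 1/4 is divided into 3 equal shares of 1/12 among Jide, Ebele, Dayo.
Jide is living and takes 1/12.
Ebele is living and takes 1/12.
Dayo is living and takes 1/12.
Zainab is living and takes 1/4.
Lanre is living and takes 1/4.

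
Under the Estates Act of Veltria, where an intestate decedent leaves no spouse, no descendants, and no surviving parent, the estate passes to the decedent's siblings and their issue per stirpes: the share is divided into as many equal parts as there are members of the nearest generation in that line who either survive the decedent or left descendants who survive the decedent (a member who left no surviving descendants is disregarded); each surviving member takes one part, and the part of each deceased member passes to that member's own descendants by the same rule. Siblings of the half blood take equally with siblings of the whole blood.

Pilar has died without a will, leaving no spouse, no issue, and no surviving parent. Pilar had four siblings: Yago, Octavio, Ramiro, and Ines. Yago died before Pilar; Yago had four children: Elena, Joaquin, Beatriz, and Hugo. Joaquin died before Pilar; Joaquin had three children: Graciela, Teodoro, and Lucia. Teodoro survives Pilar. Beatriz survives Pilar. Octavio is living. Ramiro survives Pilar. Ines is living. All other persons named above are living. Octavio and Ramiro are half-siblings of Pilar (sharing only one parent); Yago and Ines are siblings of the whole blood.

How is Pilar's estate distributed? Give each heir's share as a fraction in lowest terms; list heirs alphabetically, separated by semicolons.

Beatriz 1/16; Elena 1/16; Graciela 1/48; Hugo 1/16; Ines 1/4; Lucia 1/48; Octavio 1/4; Ramiro 1/4; Teodoro 1/48

No spouse, descendants, or parent survives, so the estate passes to Pilar's siblings per stirpes.
Half-blood and whole-blood siblings take equally under the stated rule.
The estate is divided into 4 equal shares of 1/4 among Yago, Octavio, Ramiro, Ines.
Yago predeceased; the 1/4 allotted to Yago's branch passes to Yago's issue by representation.
The 1/4 is divided into 4 equal shares of 1/16 among Elena, Joaquin, Beatriz, Hugo.
Elena is living and takes 1/16.
Joaquin predeceased; the 1/16 allotted to Joaquin's branch passes to Joaquin's issue by representation.
The 1/16 is divided into 3 equal shares of 1/48 among Graciela, Teodoro, Lucia.
Graciela is living and takes 1/48.
Teodoro is living and takes 1/48.
Lucia is living and takes 1/48.
Beatriz is living and takes 1/16.
Hugo is living and takes 1/16.
Octavio is living and takes 1/4.
Ramiro is living and takes 1/4.
Ines is living and takes 1/4.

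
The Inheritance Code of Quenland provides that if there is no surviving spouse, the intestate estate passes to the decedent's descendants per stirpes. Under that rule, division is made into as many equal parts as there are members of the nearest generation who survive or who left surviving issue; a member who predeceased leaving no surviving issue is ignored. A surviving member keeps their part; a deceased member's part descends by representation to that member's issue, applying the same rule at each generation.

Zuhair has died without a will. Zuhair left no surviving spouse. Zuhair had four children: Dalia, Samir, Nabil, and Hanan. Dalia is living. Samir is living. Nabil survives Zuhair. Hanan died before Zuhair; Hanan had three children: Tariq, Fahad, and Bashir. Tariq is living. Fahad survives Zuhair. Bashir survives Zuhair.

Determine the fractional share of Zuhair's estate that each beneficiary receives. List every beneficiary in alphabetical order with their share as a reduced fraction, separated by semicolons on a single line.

There is no surviving spouse, so the entire estate passes to Zuhair's descendants per stirpes.
The estate is divided into 4 equal shares of 1/4 among Dalia, Samir, Nabil, Hanan.
Dalia is living and takes 1/4.
Samir is living and takes 1/4.
Nabil is living and takes 1/4.
Hanan predeceased; the 1/4 allotted to Hanan's branch passes to Hanan's issue by representation.
The 1/4 is divided into 3 equal shares of 1/12 among Tariq, Fahad, Bashir.
Tariq is living and takes 1/12.
Fahad is living and takes 1/12.
Bashir is living and takes 1/12.

Bashir 1/12; Dalia 1/4; Fahad 1/12; Nabil 1/4; Samir 1/4; Tariq 1/12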